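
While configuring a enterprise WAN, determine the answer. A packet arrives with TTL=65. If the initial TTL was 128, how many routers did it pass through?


Given: initial TTL = 128, received TTL = 65
Hops = initial TTL - received TTL
Hops = 128 - 65 = 63

63


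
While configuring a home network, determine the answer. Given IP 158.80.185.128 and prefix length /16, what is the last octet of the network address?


Given: IP = 158.80.185.128, prefix = /16
Subnet mask = 255.255.0.0
Last octet of IP: 128
Last octet of mask: 0
Network last octet = 128 AND 0 = 0

0


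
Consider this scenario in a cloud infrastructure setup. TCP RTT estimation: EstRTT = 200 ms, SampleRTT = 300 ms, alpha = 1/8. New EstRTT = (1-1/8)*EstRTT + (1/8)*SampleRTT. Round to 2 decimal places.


Given: EstRTT = 200 ms, SampleRTT = 300 ms, alpha = 1/8
New EstRTT = (1 - alpha) * EstRTT + alpha * SampleRTT
(7/8) * 200 = 175
(1/8) * 300 = 37.5
New EstRTT = 175 + 37.5 = 212.5 ms -> 212.50 ms (2 dp)

212.50


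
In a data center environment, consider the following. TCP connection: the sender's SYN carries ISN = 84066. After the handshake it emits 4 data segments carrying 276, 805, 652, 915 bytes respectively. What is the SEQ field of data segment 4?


The SYN occupies sequence number ISN = 84066, so the first data byte is ISN + 1 = 84067.
SEQ of data segment i = (ISN + 1) + sum of payload sizes of segments 1..i-1.
Segment 1: SEQ = 84067, payload = 276 bytes
Segment 2: SEQ = 84343, payload = 805 bytes
Segment 3: SEQ = 85148, payload = 652 bytes
Segment 4: SEQ = 85800, payload = 915 bytes
SEQ of segment 4 = 84067 + 276 + 805 + 652 = 85800

85800


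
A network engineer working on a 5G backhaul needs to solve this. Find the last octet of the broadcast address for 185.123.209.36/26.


Given: IP = 185.123.209.36, prefix = /26
Host bits = 32 - 26 = 6
Network last octet = 36 AND mask = 0
Host part size = 2^6 - 1 = 63
Broadcast last octet = 0 OR 63 = 63

63


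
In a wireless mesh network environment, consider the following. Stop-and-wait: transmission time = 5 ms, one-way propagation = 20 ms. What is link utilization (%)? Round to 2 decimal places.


Given: Ttrans = 5 ms, Tprop = 20 ms
RTT = 2 * Tprop = 2 * 20 = 40 ms
U = Ttrans / (Ttrans + RTT)
U = 5 / (5 + 40)
U = 5 / 45 = 0.111111
U% = 11.11%

11.11


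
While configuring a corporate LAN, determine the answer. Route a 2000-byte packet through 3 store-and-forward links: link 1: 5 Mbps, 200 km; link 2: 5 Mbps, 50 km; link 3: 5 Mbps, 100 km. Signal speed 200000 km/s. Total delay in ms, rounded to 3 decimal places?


Packet = 2000 bytes = 16000 bits. Store-and-forward: sum (t_trans + t_prop) per link.
Link 1: t_trans = 16000/(5*10^6) s = 3.2000 ms; t_prop = 200/200000 s = 1.0000 ms; subtotal = 4.2000 ms
Link 2: t_trans = 16000/(5*10^6) s = 3.2000 ms; t_prop = 50/200000 s = 0.2500 ms; subtotal = 3.4500 ms
Link 3: t_trans = 16000/(5*10^6) s = 3.2000 ms; t_prop = 100/200000 s = 0.5000 ms; subtotal = 3.7000 ms
End-to-end = 4.2000 + 3.4500 + 3.7000 = 11.3500 ms -> 11.350 ms (3 dp)

11.350


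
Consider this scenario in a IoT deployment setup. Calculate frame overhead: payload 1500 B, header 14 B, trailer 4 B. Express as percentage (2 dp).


Given: payload = 1500 B, header = 14 B, trailer = 4 B
Overhead bytes = header + trailer = 14 + 4 = 18
Total frame = payload + overhead = 1500 + 18 = 1518
Overhead % = 18 / 1518 * 100 = 1.1858% -> 1.19% (2 dp)

1.19


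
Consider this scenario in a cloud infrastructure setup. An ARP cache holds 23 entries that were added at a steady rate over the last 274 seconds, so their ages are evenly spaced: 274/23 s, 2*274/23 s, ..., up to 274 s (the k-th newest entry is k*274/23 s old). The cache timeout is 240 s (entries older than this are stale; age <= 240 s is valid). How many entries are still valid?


Ages are k * 274/23 s for k = 1..23 (spacing = 11.9130 s).
Entry k is valid iff k * 274/23 <= 240 iff k <= 23 * 240 / 274 = 20.1460
n_valid = floor(20.1460) = 20
(n_stale = 23 - 20 = 3)

20


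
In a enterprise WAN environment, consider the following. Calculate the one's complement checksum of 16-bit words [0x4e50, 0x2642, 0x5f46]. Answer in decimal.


Given words: [0x4e50, 0x2642, 0x5f46]
Step 1: Sum all words
Raw sum = 20048 + 9794 + 24390 = 54232
One's complement = ~54232 & 0xFFFF = 11303

11303


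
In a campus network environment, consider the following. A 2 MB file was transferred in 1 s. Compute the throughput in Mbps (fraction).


Given: file = 2 MB, time = 1 s
File in Mb = 2 * 8 = 16 Mb
Throughput = 16 / 1 Mbps
Throughput = 16 Mbps

16


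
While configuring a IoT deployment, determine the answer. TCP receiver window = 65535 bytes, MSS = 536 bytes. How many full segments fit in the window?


Given: RWND = 65535 bytes, MSS = 536 bytes
Full segments = floor(RWND / MSS)
Full segments = floor(65535 / 536)
Full segments = floor(122.2668) = 122

122


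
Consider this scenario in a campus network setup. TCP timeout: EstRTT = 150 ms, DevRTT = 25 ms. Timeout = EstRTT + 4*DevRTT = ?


Given: EstRTT = 150 ms, DevRTT = 25 ms
Timeout = EstRTT + 4 * DevRTT
4 * DevRTT = 4 * 25 = 100
Timeout = 150 + 100 = 250 ms

250


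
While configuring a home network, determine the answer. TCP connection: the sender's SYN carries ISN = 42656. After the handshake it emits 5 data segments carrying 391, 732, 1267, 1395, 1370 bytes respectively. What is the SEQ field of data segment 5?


The SYN occupies sequence number ISN = 42656, so the first data byte is ISN + 1 = 42657.
SEQ of data segment i = (ISN + 1) + sum of payload sizes of segments 1..i-1.
Segment 1: SEQ = 42657, payload = 391 bytes
Segment 2: SEQ = 43048, payload = 732 bytes
Segment 3: SEQ = 43780, payload = 1267 bytes
Segment 4: SEQ = 45047, payload = 1395 bytes
Segment 5: SEQ = 46442, payload = 1370 bytes
SEQ of segment 5 = 42657 + 391 + 732 + 1267 + 1395 = 46442

46442


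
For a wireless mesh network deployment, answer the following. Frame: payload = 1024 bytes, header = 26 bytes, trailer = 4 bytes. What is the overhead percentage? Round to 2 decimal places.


Given: payload = 1024 B, header = 26 B, trailer = 4 B
Overhead bytes = header + trailer = 26 + 4 = 30
Total frame = payload + overhead = 1024 + 30 = 1054
Overhead % = 30 / 1054 * 100 = 2.8463% -> 2.85% (2 dp)

2.85


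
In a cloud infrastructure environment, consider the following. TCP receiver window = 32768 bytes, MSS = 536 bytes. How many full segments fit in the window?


Given: RWND = 32768 bytes, MSS = 536 bytes
Full segments = floor(RWND / MSS)
Full segments = floor(32768 / 536)
Full segments = floor(61.1343) = 61

61


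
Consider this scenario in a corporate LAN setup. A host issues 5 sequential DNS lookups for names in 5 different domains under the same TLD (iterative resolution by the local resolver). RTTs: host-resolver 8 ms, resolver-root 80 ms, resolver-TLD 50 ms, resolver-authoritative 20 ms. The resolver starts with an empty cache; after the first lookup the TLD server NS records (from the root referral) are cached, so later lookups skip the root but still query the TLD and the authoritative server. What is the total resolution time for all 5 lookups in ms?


Lookup 1 (cold cache): local + root + TLD + auth = 8 + 80 + 50 + 20 = 158 ms
Lookups 2..5 (TLD NS cached -> skip root; new domain -> still ask TLD and auth): local + TLD + auth = 8 + 50 + 20 = 78 ms each
Remaining 4 lookups: 4 * 78 = 312 ms
Total = 158 + 312 = 470 ms

470


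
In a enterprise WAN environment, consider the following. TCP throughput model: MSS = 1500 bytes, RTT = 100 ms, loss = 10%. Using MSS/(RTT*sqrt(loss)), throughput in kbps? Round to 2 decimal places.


Given: MSS = 1500 bytes, RTT = 100 ms, loss = 10%
RTT in seconds = 100 / 1000 = 0.1
Loss rate = 10% = 0.1
sqrt(loss) = sqrt(0.1) = 0.316227766017
Throughput (bytes/s) = 1500 / (0.1 * 0.316227766017) = 47434.1649
Throughput (kbps) = 47434.1649 * 8 / 1000 = 379.473319 -> 379.47 kbps (2 dp)

379.47


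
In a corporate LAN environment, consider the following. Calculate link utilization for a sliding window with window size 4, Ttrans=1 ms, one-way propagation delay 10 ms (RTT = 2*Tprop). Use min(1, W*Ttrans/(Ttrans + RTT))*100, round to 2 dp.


Given: W = 4, Ttrans = 1 ms, RTT = 20 ms (= 2 * Tprop, Tprop = 10 ms)
Cycle time = Ttrans + RTT = 1 + 20 = 21 ms (first packet sent until its ACK returns)
W * Ttrans = 4 * 1 = 4 ms of sending per cycle
W * Ttrans / (Ttrans + RTT) = 4 / 21 = 0.190476
U = min(1, 0.190476) = 0.190476
U% = 19.05%

19.05


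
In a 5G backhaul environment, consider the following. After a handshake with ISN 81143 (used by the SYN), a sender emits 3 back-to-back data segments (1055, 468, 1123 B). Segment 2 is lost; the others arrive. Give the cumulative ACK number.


SYN uses sequence number 81143; first data byte = ISN + 1 = 81144.
Segment 1: SEQ = 81144, len = 1055 B, covers [81144, 82198]
Segment 2: SEQ = 82199, len = 468 B, covers [82199, 82666] [LOST]
Segment 3: SEQ = 82667, len = 1123 B, covers [82667, 83789]
In-order data received: bytes [81144, 82198] (segments 1..1).
Segment 2 missing -> gap begins at byte 82199; later segments buffered out of order.
Cumulative ACK = next expected in-order byte = 81144 + 1055 = 82199

82199


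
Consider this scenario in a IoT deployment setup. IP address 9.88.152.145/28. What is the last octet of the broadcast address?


Given: IP = 9.88.152.145, prefix = /28
Host bits = 32 - 28 = 4
Network last octet = 145 AND mask = 144
Host part size = 2^4 - 1 = 15
Broadcast last octet = 144 OR 15 = 159

159


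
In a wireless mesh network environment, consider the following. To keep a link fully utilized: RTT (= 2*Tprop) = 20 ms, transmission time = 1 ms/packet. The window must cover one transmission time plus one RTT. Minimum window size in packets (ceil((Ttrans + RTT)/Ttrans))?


Given: Ttrans = 1 ms, RTT = 20 ms (= 2 * Tprop, Tprop = 10 ms)
Time until first ACK returns = Ttrans + RTT = 1 + 20 = 21 ms
Need W * Ttrans >= Ttrans + RTT  ->  W >= (Ttrans + RTT) / Ttrans
(Ttrans + RTT) / Ttrans = 21 / 1 = 21
W_min = ceil(21) = 21

21


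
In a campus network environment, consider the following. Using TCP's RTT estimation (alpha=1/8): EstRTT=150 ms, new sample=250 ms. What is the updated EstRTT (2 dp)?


Given: EstRTT = 150 ms, SampleRTT = 250 ms, alpha = 1/8
New EstRTT = (1 - alpha) * EstRTT + alpha * SampleRTT
(7/8) * 150 = 131.25
(1/8) * 250 = 31.25
New EstRTT = 131.25 + 31.25 = 162.5 ms -> 162.50 ms (2 dp)

162.50


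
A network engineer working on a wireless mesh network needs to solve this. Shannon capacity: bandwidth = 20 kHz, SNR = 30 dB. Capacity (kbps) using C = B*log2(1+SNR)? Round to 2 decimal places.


Given: B = 20 kHz, SNR = 30 dB
SNR linear = 10^(30/10) = 1000
1 + SNR = 1001
log2(1001) = 9.9672262588
C = 20 * 1000 * 9.9672262588 = 199344.5252 bps
C = 199.344525 kbps -> 199.34 kbps (2 dp)

199.34


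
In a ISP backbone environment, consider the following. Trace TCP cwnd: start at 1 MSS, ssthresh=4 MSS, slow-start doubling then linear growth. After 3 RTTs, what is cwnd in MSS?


RTT 0: cwnd = 1 MSS (initial)
RTT 1: cwnd = 2 MSS (slow start, doubled)
RTT 2: cwnd = 4 MSS (slow start, doubled)
RTT 3: cwnd = 5 MSS (congestion avoidance, +1)

5


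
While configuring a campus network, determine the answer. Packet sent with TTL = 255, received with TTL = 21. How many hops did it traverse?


Given: initial TTL = 255, received TTL = 21
Hops = initial TTL - received TTL
Hops = 255 - 21 = 234

234


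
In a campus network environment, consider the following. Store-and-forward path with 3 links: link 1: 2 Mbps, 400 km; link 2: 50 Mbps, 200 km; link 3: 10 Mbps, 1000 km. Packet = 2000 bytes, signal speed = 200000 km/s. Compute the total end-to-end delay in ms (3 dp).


Packet = 2000 bytes = 16000 bits. Store-and-forward: sum (t_trans + t_prop) per link.
Link 1: t_trans = 16000/(2*10^6) s = 8.0000 ms; t_prop = 400/200000 s = 2.0000 ms; subtotal = 10.0000 ms
Link 2: t_trans = 16000/(50*10^6) s = 0.3200 ms; t_prop = 200/200000 s = 1.0000 ms; subtotal = 1.3200 ms
Link 3: t_trans = 16000/(10*10^6) s = 1.6000 ms; t_prop = 1000/200000 s = 5.0000 ms; subtotal = 6.6000 ms
End-to-end = 10.0000 + 1.3200 + 6.6000 = 17.9200 ms -> 17.920 ms (3 dp)

17.920


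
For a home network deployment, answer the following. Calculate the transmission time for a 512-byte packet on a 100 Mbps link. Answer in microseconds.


Given: packet = 512 bytes, bandwidth = 100 Mbps
Packet in bits = 512 * 8 = 4096 bits
Bandwidth = 100 * 10^6 = 100000000 bps
Time = 4096 / 100000000 seconds
Time in us = 4096 * 10^6 / 100000000 = 40.96

40.96


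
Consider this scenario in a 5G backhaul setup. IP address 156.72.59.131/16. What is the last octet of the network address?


Given: IP = 156.72.59.131, prefix = /16
Subnet mask = 255.255.0.0
Last octet of IP: 131
Last octet of mask: 0
Network last octet = 131 AND 0 = 0

0


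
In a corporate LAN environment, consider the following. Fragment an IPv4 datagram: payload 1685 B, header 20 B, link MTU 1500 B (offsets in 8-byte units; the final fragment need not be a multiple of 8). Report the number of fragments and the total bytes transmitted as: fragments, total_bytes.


Max data per non-final fragment = floor((MTU - header)/8)*8 = floor((1500 - 20)/8)*8 = floor(1480/8)*8 = 1480 B
Final fragment needs no 8-byte alignment: it can carry up to MTU - header = 1480 B
Non-final fragments needed = ceil((payload - 1480) / 1480) = ceil(205/1480) = ceil(0.1385) = 1
Number of fragments = 1 + 1 = 2
Fragment sizes (data): 1 * 1480 B + 205 B (last, 205 <= 1480 OK)
Total bytes sent = payload + n_frags * header = 1685 + 2*20 = 1685 + 40 = 1725 B

2, 1725


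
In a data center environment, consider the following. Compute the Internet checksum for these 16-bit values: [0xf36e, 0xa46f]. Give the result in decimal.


Given words: [0xf36e, 0xa46f]
Step 1: Sum all words
Raw sum = 62318 + 42095 = 104413
Step 2: Fold carry: (38877 + 1) = 38878
One's complement = ~38878 & 0xFFFF = 26657

26657


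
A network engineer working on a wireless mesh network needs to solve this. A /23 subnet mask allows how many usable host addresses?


Given: subnet mask /23
Host bits = 32 - 23 = 9
Total addresses = 2^9 = 512
Usable hosts = 512 - 2 (network + broadcast) = 510

510


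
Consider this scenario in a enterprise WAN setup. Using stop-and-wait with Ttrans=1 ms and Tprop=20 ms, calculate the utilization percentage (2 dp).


Given: Ttrans = 1 ms, Tprop = 20 ms
RTT = 2 * Tprop = 2 * 20 = 40 ms
U = Ttrans / (Ttrans + RTT)
U = 1 / (1 + 40)
U = 1 / 41 = 0.02439
U% = 2.44%

2.44


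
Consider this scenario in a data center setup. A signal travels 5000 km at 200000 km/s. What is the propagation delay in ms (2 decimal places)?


Given: distance = 5000 km, speed = 200000 km/s
Delay = distance / speed = 5000 / 200000 seconds
Delay in ms = 5000 * 1000 / 200000
Delay = 25.0000 ms
Rounded to 2 dp = 25.00 ms

25.00


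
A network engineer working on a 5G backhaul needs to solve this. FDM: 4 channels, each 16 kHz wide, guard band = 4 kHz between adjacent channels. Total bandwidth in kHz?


Given: 4 channels, 16 kHz each, guard = 4 kHz
Channel bandwidth = 4 * 16 = 64 kHz
Guard bands = 3 gaps * 4 kHz = 12 kHz
Total = 64 + 12 = 76 kHz

76


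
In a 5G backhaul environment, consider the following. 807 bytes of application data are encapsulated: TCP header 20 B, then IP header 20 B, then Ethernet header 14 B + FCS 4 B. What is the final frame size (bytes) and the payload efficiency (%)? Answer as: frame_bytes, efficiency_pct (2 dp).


TCP segment = 807 + 20 = 827 B
IP packet = 827 + 20 = 847 B
Ethernet frame = 847 + 14 + 4 = 865 B
Efficiency = app / frame = 807 / 865 = 0.932948 = 93.2948% -> 93.29% (2 dp)

865, 93.29


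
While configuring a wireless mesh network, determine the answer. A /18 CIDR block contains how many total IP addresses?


Given: CIDR prefix /18
Host bits = 32 - 18 = 14
Total addresses = 2^14 = 16384

16384


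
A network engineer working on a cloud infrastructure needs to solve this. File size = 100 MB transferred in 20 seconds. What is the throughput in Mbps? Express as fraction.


Given: file = 100 MB, time = 20 s
File in Mb = 100 * 8 = 800 Mb
Throughput = 800 / 20 Mbps
Throughput = 40 Mbps

40


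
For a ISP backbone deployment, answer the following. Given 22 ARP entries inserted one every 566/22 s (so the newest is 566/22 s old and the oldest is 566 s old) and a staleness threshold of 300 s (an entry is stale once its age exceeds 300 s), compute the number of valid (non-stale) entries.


Ages are k * 566/22 s for k = 1..22 (spacing = 25.7273 s).
Entry k is valid iff k * 566/22 <= 300 iff k <= 22 * 300 / 566 = 11.6608
n_valid = floor(11.6608) = 11
(n_stale = 22 - 11 = 11)

11


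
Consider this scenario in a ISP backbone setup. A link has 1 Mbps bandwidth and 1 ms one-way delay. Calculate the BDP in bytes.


Given: bandwidth = 1 Mbps, delay = 1 ms
BDP in bits = 1 * 10^6 * 1 / 1000
BDP in bits = 1000
BDP in bytes = 1000 / 8 = 125

125


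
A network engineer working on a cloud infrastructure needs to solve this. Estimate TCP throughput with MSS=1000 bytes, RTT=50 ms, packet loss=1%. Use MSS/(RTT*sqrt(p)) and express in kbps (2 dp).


Given: MSS = 1000 bytes, RTT = 50 ms, loss = 1%
RTT in seconds = 50 / 1000 = 0.05
Loss rate = 1% = 0.01
sqrt(loss) = sqrt(0.01) = 0.1
Throughput (bytes/s) = 1000 / (0.05 * 0.1) = 200000.0000
Throughput (kbps) = 200000.0000 * 8 / 1000 = 1600.000000 -> 1600.00 kbps (2 dp)

1600.00


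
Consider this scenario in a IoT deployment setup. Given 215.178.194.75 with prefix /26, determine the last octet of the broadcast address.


Given: IP = 215.178.194.75, prefix = /26
Host bits = 32 - 26 = 6
Network last octet = 75 AND mask = 64
Host part size = 2^6 - 1 = 63
Broadcast last octet = 64 OR 63 = 127

127


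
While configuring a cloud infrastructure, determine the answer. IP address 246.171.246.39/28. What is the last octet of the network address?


Given: IP = 246.171.246.39, prefix = /28
Subnet mask = 255.255.255.240
Last octet of IP: 39
Last octet of mask: 240
Network last octet = 39 AND 240 = 32

32


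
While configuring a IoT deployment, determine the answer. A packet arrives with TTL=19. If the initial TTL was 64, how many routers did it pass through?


Given: initial TTL = 64, received TTL = 19
Hops = initial TTL - received TTL
Hops = 64 - 19 = 45

45


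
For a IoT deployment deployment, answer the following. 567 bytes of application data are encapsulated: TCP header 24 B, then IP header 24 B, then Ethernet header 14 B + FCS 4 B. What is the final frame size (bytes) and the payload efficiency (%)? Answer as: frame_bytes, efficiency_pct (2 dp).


TCP segment = 567 + 24 = 591 B
IP packet = 591 + 24 = 615 B
Ethernet frame = 615 + 14 + 4 = 633 B
Efficiency = app / frame = 567 / 633 = 0.895735 = 89.5735% -> 89.57% (2 dp)

633, 89.57


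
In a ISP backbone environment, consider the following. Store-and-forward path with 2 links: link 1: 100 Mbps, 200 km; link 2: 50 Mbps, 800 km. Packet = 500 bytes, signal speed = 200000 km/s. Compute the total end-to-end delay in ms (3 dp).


Packet = 500 bytes = 4000 bits. Store-and-forward: sum (t_trans + t_prop) per link.
Link 1: t_trans = 4000/(100*10^6) s = 0.0400 ms; t_prop = 200/200000 s = 1.0000 ms; subtotal = 1.0400 ms
Link 2: t_trans = 4000/(50*10^6) s = 0.0800 ms; t_prop = 800/200000 s = 4.0000 ms; subtotal = 4.0800 ms
End-to-end = 1.0400 + 4.0800 = 5.1200 ms -> 5.120 ms (3 dp)

5.120


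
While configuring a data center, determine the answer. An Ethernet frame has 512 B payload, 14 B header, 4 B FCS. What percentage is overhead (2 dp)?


Given: payload = 512 B, header = 14 B, trailer = 4 B
Overhead bytes = header + trailer = 14 + 4 = 18
Total frame = payload + overhead = 512 + 18 = 530
Overhead % = 18 / 530 * 100 = 3.3962% -> 3.40% (2 dp)

3.40


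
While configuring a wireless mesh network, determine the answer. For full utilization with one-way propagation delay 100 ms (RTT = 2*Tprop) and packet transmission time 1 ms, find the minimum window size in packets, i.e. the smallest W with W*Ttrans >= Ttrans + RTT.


Given: Ttrans = 1 ms, RTT = 200 ms (= 2 * Tprop, Tprop = 100 ms)
Time until first ACK returns = Ttrans + RTT = 1 + 200 = 201 ms
Need W * Ttrans >= Ttrans + RTT  ->  W >= (Ttrans + RTT) / Ttrans
(Ttrans + RTT) / Ttrans = 201 / 1 = 201
W_min = ceil(201) = 201

201


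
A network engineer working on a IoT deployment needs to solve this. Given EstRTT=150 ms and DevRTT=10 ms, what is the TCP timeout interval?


Given: EstRTT = 150 ms, DevRTT = 10 ms
Timeout = EstRTT + 4 * DevRTT
4 * DevRTT = 4 * 10 = 40
Timeout = 150 + 40 = 190 ms

190


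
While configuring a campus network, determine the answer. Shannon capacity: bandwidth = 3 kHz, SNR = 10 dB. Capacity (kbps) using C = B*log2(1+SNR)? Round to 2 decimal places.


Given: B = 3 kHz, SNR = 10 dB
SNR linear = 10^(10/10) = 10
1 + SNR = 11
log2(11) = 3.4594316186
C = 3 * 1000 * 3.4594316186 = 10378.2949 bps
C = 10.378295 kbps -> 10.38 kbps (2 dp)

10.38


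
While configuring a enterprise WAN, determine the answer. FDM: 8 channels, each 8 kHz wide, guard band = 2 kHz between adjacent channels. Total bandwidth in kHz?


Given: 8 channels, 8 kHz each, guard = 2 kHz
Channel bandwidth = 8 * 8 = 64 kHz
Guard bands = 7 gaps * 2 kHz = 14 kHz
Total = 64 + 14 = 78 kHz

78


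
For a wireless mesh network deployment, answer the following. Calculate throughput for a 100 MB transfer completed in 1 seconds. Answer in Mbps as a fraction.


Given: file = 100 MB, time = 1 s
File in Mb = 100 * 8 = 800 Mb
Throughput = 800 / 1 Mbps
Throughput = 800 Mbps

800


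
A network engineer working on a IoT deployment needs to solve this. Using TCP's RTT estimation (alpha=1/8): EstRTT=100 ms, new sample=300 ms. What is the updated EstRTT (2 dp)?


Given: EstRTT = 100 ms, SampleRTT = 300 ms, alpha = 1/8
New EstRTT = (1 - alpha) * EstRTT + alpha * SampleRTT
(7/8) * 100 = 87.5
(1/8) * 300 = 37.5
New EstRTT = 87.5 + 37.5 = 125 ms -> 125.00 ms (2 dp)

125.00


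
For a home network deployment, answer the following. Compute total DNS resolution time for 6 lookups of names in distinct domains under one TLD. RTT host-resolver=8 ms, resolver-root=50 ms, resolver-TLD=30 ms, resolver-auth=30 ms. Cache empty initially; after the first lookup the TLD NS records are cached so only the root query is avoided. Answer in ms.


Lookup 1 (cold cache): local + root + TLD + auth = 8 + 50 + 30 + 30 = 118 ms
Lookups 2..6 (TLD NS cached -> skip root; new domain -> still ask TLD and auth): local + TLD + auth = 8 + 30 + 30 = 68 ms each
Remaining 5 lookups: 5 * 68 = 340 ms
Total = 118 + 340 = 458 ms

458


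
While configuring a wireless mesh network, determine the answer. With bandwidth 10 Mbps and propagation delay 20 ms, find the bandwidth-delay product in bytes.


Given: bandwidth = 10 Mbps, delay = 20 ms
BDP in bits = 10 * 10^6 * 20 / 1000
BDP in bits = 200000
BDP in bytes = 200000 / 8 = 25000

25000


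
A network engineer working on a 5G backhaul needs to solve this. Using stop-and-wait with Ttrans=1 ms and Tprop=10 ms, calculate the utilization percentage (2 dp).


Given: Ttrans = 1 ms, Tprop = 10 ms
RTT = 2 * Tprop = 2 * 10 = 20 ms
U = Ttrans / (Ttrans + RTT)
U = 1 / (1 + 20)
U = 1 / 21 = 0.047619
U% = 4.76%

4.76


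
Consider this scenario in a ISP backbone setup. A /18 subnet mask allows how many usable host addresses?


Given: subnet mask /18
Host bits = 32 - 18 = 14
Total addresses = 2^14 = 16384
Usable hosts = 16384 - 2 (network + broadcast) = 16382

16382


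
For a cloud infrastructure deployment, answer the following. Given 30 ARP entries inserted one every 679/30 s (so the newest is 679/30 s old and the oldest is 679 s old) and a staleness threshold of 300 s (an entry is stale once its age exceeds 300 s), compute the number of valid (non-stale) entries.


Ages are k * 679/30 s for k = 1..30 (spacing = 22.6333 s).
Entry k is valid iff k * 679/30 <= 300 iff k <= 30 * 300 / 679 = 13.2548
n_valid = floor(13.2548) = 13
(n_stale = 30 - 13 = 17)

13


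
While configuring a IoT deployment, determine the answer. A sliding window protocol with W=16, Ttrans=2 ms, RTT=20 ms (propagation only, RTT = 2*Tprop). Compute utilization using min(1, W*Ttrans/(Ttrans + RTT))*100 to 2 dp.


Given: W = 16, Ttrans = 2 ms, RTT = 20 ms (= 2 * Tprop, Tprop = 10 ms)
Cycle time = Ttrans + RTT = 2 + 20 = 22 ms (first packet sent until its ACK returns)
W * Ttrans = 16 * 2 = 32 ms of sending per cycle
W * Ttrans / (Ttrans + RTT) = 32 / 22 = 1.454545
U = min(1, 1.454545) = 1.000000
U% = 100.00%

100.00


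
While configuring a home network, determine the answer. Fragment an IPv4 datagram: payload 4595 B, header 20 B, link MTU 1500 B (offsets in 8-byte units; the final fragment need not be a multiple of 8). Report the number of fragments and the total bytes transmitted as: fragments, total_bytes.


Max data per non-final fragment = floor((MTU - header)/8)*8 = floor((1500 - 20)/8)*8 = floor(1480/8)*8 = 1480 B
Final fragment needs no 8-byte alignment: it can carry up to MTU - header = 1480 B
Non-final fragments needed = ceil((payload - 1480) / 1480) = ceil(3115/1480) = ceil(2.1047) = 3
Number of fragments = 3 + 1 = 4
Fragment sizes (data): 3 * 1480 B + 155 B (last, 155 <= 1480 OK)
Total bytes sent = payload + n_frags * header = 4595 + 4*20 = 4595 + 80 = 4675 B

4, 4675


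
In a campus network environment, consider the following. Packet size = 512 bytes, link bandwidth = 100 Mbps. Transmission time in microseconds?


Given: packet = 512 bytes, bandwidth = 100 Mbps
Packet in bits = 512 * 8 = 4096 bits
Bandwidth = 100 * 10^6 = 100000000 bps
Time = 4096 / 100000000 seconds
Time in us = 4096 * 10^6 / 100000000 = 40.96

40.96


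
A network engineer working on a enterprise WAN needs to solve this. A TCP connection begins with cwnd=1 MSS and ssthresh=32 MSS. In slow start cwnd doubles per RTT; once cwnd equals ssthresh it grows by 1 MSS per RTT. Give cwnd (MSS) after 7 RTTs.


RTT 0: cwnd = 1 MSS (initial)
RTT 1: cwnd = 2 MSS (slow start, doubled)
RTT 2: cwnd = 4 MSS (slow start, doubled)
RTT 3: cwnd = 8 MSS (slow start, doubled)
RTT 4: cwnd = 16 MSS (slow start, doubled)
RTT 5: cwnd = 32 MSS (slow start, doubled)
RTT 6: cwnd = 33 MSS (congestion avoidance, +1)
RTT 7: cwnd = 34 MSS (congestion avoidance, +1)

34


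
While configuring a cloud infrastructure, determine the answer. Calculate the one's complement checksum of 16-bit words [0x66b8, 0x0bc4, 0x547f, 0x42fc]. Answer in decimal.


Given words: [0x66b8, 0x0bc4, 0x547f, 0x42fc]
Step 1: Sum all words
Raw sum = 26296 + 3012 + 21631 + 17148 = 68087
Step 2: Fold carry: (2551 + 1) = 2552
One's complement = ~2552 & 0xFFFF = 62983

62983


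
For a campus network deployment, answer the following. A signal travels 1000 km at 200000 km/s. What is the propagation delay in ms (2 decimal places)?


Given: distance = 1000 km, speed = 200000 km/s
Delay = distance / speed = 1000 / 200000 seconds
Delay in ms = 1000 * 1000 / 200000
Delay = 5.0000 ms
Rounded to 2 dp = 5.00 ms

5.00


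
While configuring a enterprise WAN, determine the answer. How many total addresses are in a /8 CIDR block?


Given: CIDR prefix /8
Host bits = 32 - 8 = 24
Total addresses = 2^24 = 16777216

16777216


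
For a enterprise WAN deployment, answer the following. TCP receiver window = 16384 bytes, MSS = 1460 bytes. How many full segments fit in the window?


Given: RWND = 16384 bytes, MSS = 1460 bytes
Full segments = floor(RWND / MSS)
Full segments = floor(16384 / 1460)
Full segments = floor(11.2219) = 11

11


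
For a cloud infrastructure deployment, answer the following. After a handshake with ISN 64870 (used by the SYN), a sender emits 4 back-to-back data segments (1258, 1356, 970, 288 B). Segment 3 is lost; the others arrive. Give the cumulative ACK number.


SYN uses sequence number 64870; first data byte = ISN + 1 = 64871.
Segment 1: SEQ = 64871, len = 1258 B, covers [64871, 66128]
Segment 2: SEQ = 66129, len = 1356 B, covers [66129, 67484]
Segment 3: SEQ = 67485, len = 970 B, covers [67485, 68454] [LOST]
Segment 4: SEQ = 68455, len = 288 B, covers [68455, 68742]
In-order data received: bytes [64871, 67484] (segments 1..2).
Segment 3 missing -> gap begins at byte 67485; later segments buffered out of order.
Cumulative ACK = next expected in-order byte = 64871 + 1258 + 1356 = 67485

67485


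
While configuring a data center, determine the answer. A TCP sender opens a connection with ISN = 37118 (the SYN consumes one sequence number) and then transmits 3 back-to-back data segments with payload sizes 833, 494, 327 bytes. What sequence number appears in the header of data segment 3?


The SYN occupies sequence number ISN = 37118, so the first data byte is ISN + 1 = 37119.
SEQ of data segment i = (ISN + 1) + sum of payload sizes of segments 1..i-1.
Segment 1: SEQ = 37119, payload = 833 bytes
Segment 2: SEQ = 37952, payload = 494 bytes
Segment 3: SEQ = 38446, payload = 327 bytes
SEQ of segment 3 = 37119 + 833 + 494 = 38446

38446


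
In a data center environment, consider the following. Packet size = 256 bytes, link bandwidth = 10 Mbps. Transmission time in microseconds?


Given: packet = 256 bytes, bandwidth = 10 Mbps
Packet in bits = 256 * 8 = 2048 bits
Bandwidth = 10 * 10^6 = 10000000 bps
Time = 2048 / 10000000 seconds
Time in us = 2048 * 10^6 / 10000000 = 204.8

204.8


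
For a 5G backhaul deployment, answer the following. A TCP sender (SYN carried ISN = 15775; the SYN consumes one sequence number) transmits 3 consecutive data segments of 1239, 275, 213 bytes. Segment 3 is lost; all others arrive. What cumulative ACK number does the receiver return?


SYN uses sequence number 15775; first data byte = ISN + 1 = 15776.
Segment 1: SEQ = 15776, len = 1239 B, covers [15776, 17014]
Segment 2: SEQ = 17015, len = 275 B, covers [17015, 17289]
Segment 3: SEQ = 17290, len = 213 B, covers [17290, 17502] [LOST]
In-order data received: bytes [15776, 17289] (segments 1..2).
Segment 3 missing -> gap begins at byte 17290.
Cumulative ACK = next expected in-order byte = 15776 + 1239 + 275 = 17290

17290


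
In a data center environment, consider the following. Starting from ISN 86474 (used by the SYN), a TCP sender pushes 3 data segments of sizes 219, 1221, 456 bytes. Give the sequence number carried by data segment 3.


The SYN occupies sequence number ISN = 86474, so the first data byte is ISN + 1 = 86475.
SEQ of data segment i = (ISN + 1) + sum of payload sizes of segments 1..i-1.
Segment 1: SEQ = 86475, payload = 219 bytes
Segment 2: SEQ = 86694, payload = 1221 bytes
Segment 3: SEQ = 87915, payload = 456 bytes
SEQ of segment 3 = 86475 + 219 + 1221 = 87915

87915


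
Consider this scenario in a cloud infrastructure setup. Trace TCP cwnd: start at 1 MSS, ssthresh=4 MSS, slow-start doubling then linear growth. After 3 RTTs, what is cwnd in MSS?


RTT 0: cwnd = 1 MSS (initial)
RTT 1: cwnd = 2 MSS (slow start, doubled)
RTT 2: cwnd = 4 MSS (slow start, doubled)
RTT 3: cwnd = 5 MSS (congestion avoidance, +1)

5


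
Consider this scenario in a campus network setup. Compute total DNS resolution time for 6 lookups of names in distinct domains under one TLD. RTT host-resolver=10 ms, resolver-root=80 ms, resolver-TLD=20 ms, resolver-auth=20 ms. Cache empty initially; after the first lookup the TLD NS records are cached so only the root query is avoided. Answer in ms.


Lookup 1 (cold cache): local + root + TLD + auth = 10 + 80 + 20 + 20 = 130 ms
Lookups 2..6 (TLD NS cached -> skip root; new domain -> still ask TLD and auth): local + TLD + auth = 10 + 20 + 20 = 50 ms each
Remaining 5 lookups: 5 * 50 = 250 ms
Total = 130 + 250 = 380 ms

380


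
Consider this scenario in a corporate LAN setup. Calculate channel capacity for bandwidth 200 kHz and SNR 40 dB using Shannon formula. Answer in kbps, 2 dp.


Given: B = 200 kHz, SNR = 40 dB
SNR linear = 10^(40/10) = 10000
1 + SNR = 10001
log2(10001) = 13.2878566418
C = 200 * 1000 * 13.2878566418 = 2657571.3284 bps
C = 2657.571328 kbps -> 2657.57 kbps (2 dp)

2657.57


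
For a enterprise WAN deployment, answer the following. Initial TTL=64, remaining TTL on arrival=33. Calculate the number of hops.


Given: initial TTL = 64, received TTL = 33
Hops = initial TTL - received TTL
Hops = 64 - 33 = 31

31


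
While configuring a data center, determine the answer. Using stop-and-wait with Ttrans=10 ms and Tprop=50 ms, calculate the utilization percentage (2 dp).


Given: Ttrans = 10 ms, Tprop = 50 ms
RTT = 2 * Tprop = 2 * 50 = 100 ms
U = Ttrans / (Ttrans + RTT)
U = 10 / (10 + 100)
U = 10 / 110 = 0.090909
U% = 9.09%

9.09


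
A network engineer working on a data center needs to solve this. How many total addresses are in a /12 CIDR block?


Given: CIDR prefix /12
Host bits = 32 - 12 = 20
Total addresses = 2^20 = 1048576

1048576


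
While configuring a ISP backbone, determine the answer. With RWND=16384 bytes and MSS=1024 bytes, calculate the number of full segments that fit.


Given: RWND = 16384 bytes, MSS = 1024 bytes
Full segments = floor(RWND / MSS)
Full segments = floor(16384 / 1024)
Full segments = floor(16.0) = 16

16


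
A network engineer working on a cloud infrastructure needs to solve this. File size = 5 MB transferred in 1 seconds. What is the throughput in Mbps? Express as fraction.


Given: file = 5 MB, time = 1 s
File in Mb = 5 * 8 = 40 Mb
Throughput = 40 / 1 Mbps
Throughput = 40 Mbps

40


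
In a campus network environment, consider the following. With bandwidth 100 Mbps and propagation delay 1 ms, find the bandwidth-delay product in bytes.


Given: bandwidth = 100 Mbps, delay = 1 ms
BDP in bits = 100 * 10^6 * 1 / 1000
BDP in bits = 100000
BDP in bytes = 100000 / 8 = 12500

12500


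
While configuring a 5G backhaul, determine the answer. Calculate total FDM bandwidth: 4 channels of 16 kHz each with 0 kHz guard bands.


Given: 4 channels, 16 kHz each, guard = 0 kHz
Channel bandwidth = 4 * 16 = 64 kHz
Guard bands = 3 gaps * 0 kHz = 0 kHz
Total = 64 + 0 = 64 kHz

64


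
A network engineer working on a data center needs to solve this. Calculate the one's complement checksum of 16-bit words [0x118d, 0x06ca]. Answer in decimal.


Given words: [0x118d, 0x06ca]
Step 1: Sum all words
Raw sum = 4493 + 1738 = 6231
One's complement = ~6231 & 0xFFFF = 59304

59304


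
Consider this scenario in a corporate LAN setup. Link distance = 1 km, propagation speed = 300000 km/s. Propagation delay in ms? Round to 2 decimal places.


Given: distance = 1 km, speed = 300000 km/s
Delay = distance / speed = 1 / 300000 seconds
Delay in ms = 1 * 1000 / 300000
Delay = 0.0033 ms
Rounded to 2 dp = 0.00 ms

0.00


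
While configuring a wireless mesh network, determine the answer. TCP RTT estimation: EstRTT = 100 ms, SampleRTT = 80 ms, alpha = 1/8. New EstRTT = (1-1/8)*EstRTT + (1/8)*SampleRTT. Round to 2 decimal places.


Given: EstRTT = 100 ms, SampleRTT = 80 ms, alpha = 1/8
New EstRTT = (1 - alpha) * EstRTT + alpha * SampleRTT
(7/8) * 100 = 87.5
(1/8) * 80 = 10
New EstRTT = 87.5 + 10 = 97.5 ms -> 97.50 ms (2 dp)

97.50


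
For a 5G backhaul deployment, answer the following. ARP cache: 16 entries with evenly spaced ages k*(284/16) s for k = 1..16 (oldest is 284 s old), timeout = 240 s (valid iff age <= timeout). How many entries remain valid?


Ages are k * 284/16 s for k = 1..16 (spacing = 17.7500 s).
Entry k is valid iff k * 284/16 <= 240 iff k <= 16 * 240 / 284 = 13.5211
n_valid = floor(13.5211) = 13
(n_stale = 16 - 13 = 3)

13


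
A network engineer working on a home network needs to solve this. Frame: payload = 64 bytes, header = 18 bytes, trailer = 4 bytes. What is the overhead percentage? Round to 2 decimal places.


Given: payload = 64 B, header = 18 B, trailer = 4 B
Overhead bytes = header + trailer = 18 + 4 = 22
Total frame = payload + overhead = 64 + 22 = 86
Overhead % = 22 / 86 * 100 = 25.5814% -> 25.58% (2 dp)

25.58


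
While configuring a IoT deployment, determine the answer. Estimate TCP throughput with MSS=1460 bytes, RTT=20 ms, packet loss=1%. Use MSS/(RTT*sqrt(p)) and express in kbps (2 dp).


Given: MSS = 1460 bytes, RTT = 20 ms, loss = 1%
RTT in seconds = 20 / 1000 = 0.02
Loss rate = 1% = 0.01
sqrt(loss) = sqrt(0.01) = 0.1
Throughput (bytes/s) = 1460 / (0.02 * 0.1) = 730000.0000
Throughput (kbps) = 730000.0000 * 8 / 1000 = 5840.000000 -> 5840.00 kbps (2 dp)

5840.00


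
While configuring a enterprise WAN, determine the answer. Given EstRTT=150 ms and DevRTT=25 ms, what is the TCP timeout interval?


Given: EstRTT = 150 ms, DevRTT = 25 ms
Timeout = EstRTT + 4 * DevRTT
4 * DevRTT = 4 * 25 = 100
Timeout = 150 + 100 = 250 ms

250


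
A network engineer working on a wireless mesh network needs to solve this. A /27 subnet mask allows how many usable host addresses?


Given: subnet mask /27
Host bits = 32 - 27 = 5
Total addresses = 2^5 = 32
Usable hosts = 32 - 2 (network + broadcast) = 30

30


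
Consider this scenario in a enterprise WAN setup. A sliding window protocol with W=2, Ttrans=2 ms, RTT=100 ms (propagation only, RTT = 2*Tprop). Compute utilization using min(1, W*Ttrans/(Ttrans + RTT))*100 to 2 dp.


Given: W = 2, Ttrans = 2 ms, RTT = 100 ms (= 2 * Tprop, Tprop = 50 ms)
Cycle time = Ttrans + RTT = 2 + 100 = 102 ms (first packet sent until its ACK returns)
W * Ttrans = 2 * 2 = 4 ms of sending per cycle
W * Ttrans / (Ttrans + RTT) = 4 / 102 = 0.039216
U = min(1, 0.039216) = 0.039216
U% = 3.92%

3.92


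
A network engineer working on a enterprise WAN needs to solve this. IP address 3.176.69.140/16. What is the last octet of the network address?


Given: IP = 3.176.69.140, prefix = /16
Subnet mask = 255.255.0.0
Last octet of IP: 140
Last octet of mask: 0
Network last octet = 140 AND 0 = 0

0


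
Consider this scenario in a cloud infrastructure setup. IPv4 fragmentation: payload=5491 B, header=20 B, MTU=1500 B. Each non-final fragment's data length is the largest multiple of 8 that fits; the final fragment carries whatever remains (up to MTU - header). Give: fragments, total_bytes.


Max data per non-final fragment = floor((MTU - header)/8)*8 = floor((1500 - 20)/8)*8 = floor(1480/8)*8 = 1480 B
Final fragment needs no 8-byte alignment: it can carry up to MTU - header = 1480 B
Non-final fragments needed = ceil((payload - 1480) / 1480) = ceil(4011/1480) = ceil(2.7101) = 3
Number of fragments = 3 + 1 = 4
Fragment sizes (data): 3 * 1480 B + 1051 B (last, 1051 <= 1480 OK)
Total bytes sent = payload + n_frags * header = 5491 + 4*20 = 5491 + 80 = 5571 B

4, 5571


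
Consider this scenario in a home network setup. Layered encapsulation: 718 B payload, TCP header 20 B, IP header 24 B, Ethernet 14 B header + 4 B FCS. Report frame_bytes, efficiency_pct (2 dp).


TCP segment = 718 + 20 = 738 B
IP packet = 738 + 24 = 762 B
Ethernet frame = 762 + 14 + 4 = 780 B
Efficiency = app / frame = 718 / 780 = 0.920513 = 92.0513% -> 92.05% (2 dp)

780, 92.05


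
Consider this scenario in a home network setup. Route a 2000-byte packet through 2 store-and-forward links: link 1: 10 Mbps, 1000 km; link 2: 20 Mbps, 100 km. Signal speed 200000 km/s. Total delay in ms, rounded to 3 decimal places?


Packet = 2000 bytes = 16000 bits. Store-and-forward: sum (t_trans + t_prop) per link.
Link 1: t_trans = 16000/(10*10^6) s = 1.6000 ms; t_prop = 1000/200000 s = 5.0000 ms; subtotal = 6.6000 ms
Link 2: t_trans = 16000/(20*10^6) s = 0.8000 ms; t_prop = 100/200000 s = 0.5000 ms; subtotal = 1.3000 ms
End-to-end = 6.6000 + 1.3000 = 7.9000 ms -> 7.900 ms (3 dp)

7.900


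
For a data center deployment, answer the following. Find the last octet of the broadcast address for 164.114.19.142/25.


Given: IP = 164.114.19.142, prefix = /25
Host bits = 32 - 25 = 7
Network last octet = 142 AND mask = 128
Host part size = 2^7 - 1 = 127
Broadcast last octet = 128 OR 127 = 255

255


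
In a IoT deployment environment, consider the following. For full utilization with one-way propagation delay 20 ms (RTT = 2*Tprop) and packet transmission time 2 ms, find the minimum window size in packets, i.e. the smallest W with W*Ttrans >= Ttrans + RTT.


Given: Ttrans = 2 ms, RTT = 40 ms (= 2 * Tprop, Tprop = 20 ms)
Time until first ACK returns = Ttrans + RTT = 2 + 40 = 42 ms
Need W * Ttrans >= Ttrans + RTT  ->  W >= (Ttrans + RTT) / Ttrans
(Ttrans + RTT) / Ttrans = 42 / 2 = 21
W_min = ceil(21) = 21

21
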